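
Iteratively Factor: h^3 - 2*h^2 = (h)*(h^2 - 2*h) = h^2*(h - 2)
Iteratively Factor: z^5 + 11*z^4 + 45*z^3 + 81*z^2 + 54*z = (z + 3)*(z^4 + 8*z^3 + 21*z^2 + 18*z) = (z + 3)^2*(z^3 + 5*z^2 + 6*z) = z*(z + 3)^2*(z^2 + 5*z + 6) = z*(z + 2)*(z + 3)^2*(z + 3)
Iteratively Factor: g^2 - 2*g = (g)*(g - 2)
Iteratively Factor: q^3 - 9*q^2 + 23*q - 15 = (q - 1)*(q^2 - 8*q + 15) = (q - 5)*(q - 1)*(q - 3)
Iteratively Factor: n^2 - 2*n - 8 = (n + 2)*(n - 4)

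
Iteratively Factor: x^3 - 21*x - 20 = (x + 1)*(x^2 - x - 20) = (x - 5)*(x + 1)*(x + 4)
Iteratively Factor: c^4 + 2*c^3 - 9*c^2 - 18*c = (c - 3)*(c^3 + 5*c^2 + 6*c) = (c - 3)*(c + 3)*(c^2 + 2*c) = (c - 3)*(c + 2)*(c + 3)*(c)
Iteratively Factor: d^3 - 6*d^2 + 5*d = (d)*(d^2 - 6*d + 5) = d*(d - 5)*(d - 1)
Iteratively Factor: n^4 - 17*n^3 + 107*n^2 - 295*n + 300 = (n - 5)*(n^3 - 12*n^2 + 47*n - 60) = (n - 5)*(n - 3)*(n^2 - 9*n + 20) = (n - 5)*(n - 4)*(n - 3)*(n - 5)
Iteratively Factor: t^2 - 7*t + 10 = (t - 5)*(t - 2)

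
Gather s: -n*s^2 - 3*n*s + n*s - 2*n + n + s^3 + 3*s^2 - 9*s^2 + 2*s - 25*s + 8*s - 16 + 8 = -n + s^3 + s^2*(-n - 6) + s*(-2*n - 15) - 8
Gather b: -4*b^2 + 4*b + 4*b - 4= -4*b^2 + 8*b - 4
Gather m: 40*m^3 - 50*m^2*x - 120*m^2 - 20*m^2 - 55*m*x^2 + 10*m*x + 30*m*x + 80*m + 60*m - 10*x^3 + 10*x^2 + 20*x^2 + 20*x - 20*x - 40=40*m^3 + m^2*(-50*x - 140) + m*(-55*x^2 + 40*x + 140) - 10*x^3 + 30*x^2 - 40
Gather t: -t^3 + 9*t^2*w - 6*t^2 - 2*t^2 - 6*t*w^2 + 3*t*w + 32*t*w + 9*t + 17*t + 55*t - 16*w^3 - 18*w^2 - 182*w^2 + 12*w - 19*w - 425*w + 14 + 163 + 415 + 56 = -t^3 + t^2*(9*w - 8) + t*(-6*w^2 + 35*w + 81) - 16*w^3 - 200*w^2 - 432*w + 648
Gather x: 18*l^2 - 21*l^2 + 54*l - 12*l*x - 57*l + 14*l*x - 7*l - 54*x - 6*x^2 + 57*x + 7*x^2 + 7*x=-3*l^2 - 10*l + x^2 + x*(2*l + 10)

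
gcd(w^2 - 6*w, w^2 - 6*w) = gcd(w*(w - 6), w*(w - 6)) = w^2 - 6*w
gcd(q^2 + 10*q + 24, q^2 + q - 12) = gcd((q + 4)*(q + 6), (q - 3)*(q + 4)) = q + 4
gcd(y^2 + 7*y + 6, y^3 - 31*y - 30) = y + 1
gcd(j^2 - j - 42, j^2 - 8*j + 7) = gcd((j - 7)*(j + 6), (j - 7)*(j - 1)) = j - 7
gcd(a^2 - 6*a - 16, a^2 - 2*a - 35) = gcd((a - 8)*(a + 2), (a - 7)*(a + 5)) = 1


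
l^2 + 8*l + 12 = (l + 2)*(l + 6)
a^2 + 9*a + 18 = (a + 3)*(a + 6)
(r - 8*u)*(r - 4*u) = r^2 - 12*r*u + 32*u^2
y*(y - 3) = y^2 - 3*y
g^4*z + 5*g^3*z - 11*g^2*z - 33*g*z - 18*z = (g - 3)*(g + 1)*(g + 6)*(g*z + z)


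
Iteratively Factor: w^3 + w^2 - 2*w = (w - 1)*(w^2 + 2*w) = (w - 1)*(w + 2)*(w)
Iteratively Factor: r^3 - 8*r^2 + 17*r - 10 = (r - 2)*(r^2 - 6*r + 5) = (r - 2)*(r - 1)*(r - 5)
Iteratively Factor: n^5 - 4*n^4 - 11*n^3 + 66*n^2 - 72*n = (n)*(n^4 - 4*n^3 - 11*n^2 + 66*n - 72) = n*(n - 3)*(n^3 - n^2 - 14*n + 24) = n*(n - 3)*(n + 4)*(n^2 - 5*n + 6) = n*(n - 3)^2*(n + 4)*(n - 2)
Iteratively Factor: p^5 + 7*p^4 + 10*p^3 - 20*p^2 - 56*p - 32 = (p + 2)*(p^4 + 5*p^3 - 20*p - 16) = (p + 2)^2*(p^3 + 3*p^2 - 6*p - 8) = (p + 2)^2*(p + 4)*(p^2 - p - 2) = (p - 2)*(p + 2)^2*(p + 4)*(p + 1)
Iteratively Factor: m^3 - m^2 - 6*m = (m)*(m^2 - m - 6) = m*(m + 2)*(m - 3)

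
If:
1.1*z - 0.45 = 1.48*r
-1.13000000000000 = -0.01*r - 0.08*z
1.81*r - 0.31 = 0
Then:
No Solution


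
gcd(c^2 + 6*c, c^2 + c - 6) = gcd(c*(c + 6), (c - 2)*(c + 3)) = 1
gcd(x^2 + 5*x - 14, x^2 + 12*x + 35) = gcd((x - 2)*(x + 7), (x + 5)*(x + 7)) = x + 7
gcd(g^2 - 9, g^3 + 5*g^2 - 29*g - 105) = g + 3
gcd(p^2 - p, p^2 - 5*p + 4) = p - 1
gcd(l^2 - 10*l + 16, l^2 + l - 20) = 1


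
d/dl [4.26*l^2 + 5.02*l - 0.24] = 8.52*l + 5.02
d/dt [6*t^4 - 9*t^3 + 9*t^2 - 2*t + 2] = 24*t^3 - 27*t^2 + 18*t - 2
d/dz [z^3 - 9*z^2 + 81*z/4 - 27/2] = 3*z^2 - 18*z + 81/4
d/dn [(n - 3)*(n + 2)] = 2*n - 1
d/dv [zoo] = 0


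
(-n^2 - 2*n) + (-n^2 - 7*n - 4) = -2*n^2 - 9*n - 4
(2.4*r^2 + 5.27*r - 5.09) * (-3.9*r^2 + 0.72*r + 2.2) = -9.36*r^4 - 18.825*r^3 + 28.9254*r^2 + 7.9292*r - 11.198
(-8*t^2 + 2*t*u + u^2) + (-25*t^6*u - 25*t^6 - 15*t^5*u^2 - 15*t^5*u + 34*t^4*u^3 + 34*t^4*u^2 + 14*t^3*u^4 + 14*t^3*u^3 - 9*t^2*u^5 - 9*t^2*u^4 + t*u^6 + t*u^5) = -25*t^6*u - 25*t^6 - 15*t^5*u^2 - 15*t^5*u + 34*t^4*u^3 + 34*t^4*u^2 + 14*t^3*u^4 + 14*t^3*u^3 - 9*t^2*u^5 - 9*t^2*u^4 - 8*t^2 + t*u^6 + t*u^5 + 2*t*u + u^2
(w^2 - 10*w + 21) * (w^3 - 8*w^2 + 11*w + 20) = w^5 - 18*w^4 + 112*w^3 - 258*w^2 + 31*w + 420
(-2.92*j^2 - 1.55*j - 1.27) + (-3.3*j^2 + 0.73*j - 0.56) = -6.22*j^2 - 0.82*j - 1.83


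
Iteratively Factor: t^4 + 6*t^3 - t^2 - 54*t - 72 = (t + 4)*(t^3 + 2*t^2 - 9*t - 18) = (t + 3)*(t + 4)*(t^2 - t - 6) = (t + 2)*(t + 3)*(t + 4)*(t - 3)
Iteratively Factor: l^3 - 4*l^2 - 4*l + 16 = (l - 4)*(l^2 - 4) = (l - 4)*(l - 2)*(l + 2)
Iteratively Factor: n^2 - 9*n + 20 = (n - 5)*(n - 4)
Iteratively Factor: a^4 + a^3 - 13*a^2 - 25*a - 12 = (a + 1)*(a^3 - 13*a - 12) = (a - 4)*(a + 1)*(a^2 + 4*a + 3) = (a - 4)*(a + 1)*(a + 3)*(a + 1)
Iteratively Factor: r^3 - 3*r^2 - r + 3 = (r - 1)*(r^2 - 2*r - 3) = (r - 3)*(r - 1)*(r + 1)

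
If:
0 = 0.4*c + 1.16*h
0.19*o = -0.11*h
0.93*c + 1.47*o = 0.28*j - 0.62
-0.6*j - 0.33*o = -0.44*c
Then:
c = -0.59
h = 0.20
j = -0.37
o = -0.12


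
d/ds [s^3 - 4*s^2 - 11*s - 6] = 3*s^2 - 8*s - 11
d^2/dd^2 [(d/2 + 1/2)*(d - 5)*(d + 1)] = 3*d - 3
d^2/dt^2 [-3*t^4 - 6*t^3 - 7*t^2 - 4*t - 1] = -36*t^2 - 36*t - 14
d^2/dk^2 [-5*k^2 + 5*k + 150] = -10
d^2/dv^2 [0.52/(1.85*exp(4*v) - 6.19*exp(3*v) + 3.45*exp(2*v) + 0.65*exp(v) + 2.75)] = ((-15.392*exp(3*v) + 28.9692*exp(2*v) - 7.176*exp(v) - 0.338)*(1.85*exp(4*v) - 6.19*exp(3*v) + 3.45*exp(2*v) + 0.65*exp(v) + 2.75) + 0.52*(7.4*exp(3*v) - 18.57*exp(2*v) + 6.9*exp(v) + 0.65)*(14.8*exp(3*v) - 37.14*exp(2*v) + 13.8*exp(v) + 1.3)*exp(v))*exp(v)/(1.85*exp(4*v) - 6.19*exp(3*v) + 3.45*exp(2*v) + 0.65*exp(v) + 2.75)^3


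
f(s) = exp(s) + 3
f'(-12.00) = 0.00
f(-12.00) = 3.00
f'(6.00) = 403.43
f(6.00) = 406.43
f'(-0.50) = 0.61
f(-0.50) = 3.61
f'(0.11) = 1.12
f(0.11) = 4.12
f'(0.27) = 1.31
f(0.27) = 4.31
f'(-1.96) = 0.14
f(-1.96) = 3.14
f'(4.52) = 91.84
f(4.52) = 94.84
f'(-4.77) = 0.01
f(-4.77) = 3.01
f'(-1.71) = 0.18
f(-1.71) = 3.18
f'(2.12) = 8.33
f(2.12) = 11.33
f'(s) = exp(s)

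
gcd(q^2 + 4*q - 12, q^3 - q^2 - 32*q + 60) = q^2 + 4*q - 12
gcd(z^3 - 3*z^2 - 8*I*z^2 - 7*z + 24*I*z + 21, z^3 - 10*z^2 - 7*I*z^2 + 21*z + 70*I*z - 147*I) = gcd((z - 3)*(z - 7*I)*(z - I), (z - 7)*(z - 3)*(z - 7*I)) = z^2 + z*(-3 - 7*I) + 21*I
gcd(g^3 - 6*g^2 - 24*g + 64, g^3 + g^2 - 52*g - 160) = g^2 - 4*g - 32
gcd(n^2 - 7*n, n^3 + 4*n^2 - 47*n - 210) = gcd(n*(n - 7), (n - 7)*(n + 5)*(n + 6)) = n - 7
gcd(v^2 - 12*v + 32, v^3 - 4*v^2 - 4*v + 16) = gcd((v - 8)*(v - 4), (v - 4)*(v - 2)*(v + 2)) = v - 4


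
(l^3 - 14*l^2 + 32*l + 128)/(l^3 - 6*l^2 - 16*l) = (l - 8)/l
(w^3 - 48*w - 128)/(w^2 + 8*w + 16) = w - 8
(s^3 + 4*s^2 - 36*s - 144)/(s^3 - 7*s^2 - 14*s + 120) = (s + 6)/(s - 5)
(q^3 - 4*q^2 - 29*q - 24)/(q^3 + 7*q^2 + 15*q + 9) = (q - 8)/(q + 3)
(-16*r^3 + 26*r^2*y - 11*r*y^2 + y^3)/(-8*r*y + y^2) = 2*r^2/y - 3*r + y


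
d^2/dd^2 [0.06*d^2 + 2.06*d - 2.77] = 0.120000000000000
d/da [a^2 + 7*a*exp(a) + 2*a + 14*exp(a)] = 7*a*exp(a) + 2*a + 21*exp(a) + 2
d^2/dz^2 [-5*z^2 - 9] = -10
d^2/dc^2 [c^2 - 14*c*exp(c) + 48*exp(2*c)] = -14*c*exp(c) + 192*exp(2*c) - 28*exp(c) + 2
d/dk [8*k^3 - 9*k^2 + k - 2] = 24*k^2 - 18*k + 1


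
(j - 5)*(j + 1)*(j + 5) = j^3 + j^2 - 25*j - 25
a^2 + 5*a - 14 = (a - 2)*(a + 7)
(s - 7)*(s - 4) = s^2 - 11*s + 28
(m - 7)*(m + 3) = m^2 - 4*m - 21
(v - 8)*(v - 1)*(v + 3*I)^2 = v^4 - 9*v^3 + 6*I*v^3 - v^2 - 54*I*v^2 + 81*v + 48*I*v - 72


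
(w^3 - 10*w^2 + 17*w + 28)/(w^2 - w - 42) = (w^2 - 3*w - 4)/(w + 6)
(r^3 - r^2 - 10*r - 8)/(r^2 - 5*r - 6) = (r^2 - 2*r - 8)/(r - 6)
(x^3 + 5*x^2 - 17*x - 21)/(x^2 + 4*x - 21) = x + 1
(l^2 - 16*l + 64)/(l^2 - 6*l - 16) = (l - 8)/(l + 2)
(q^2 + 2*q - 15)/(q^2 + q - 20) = (q - 3)/(q - 4)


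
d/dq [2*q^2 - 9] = 4*q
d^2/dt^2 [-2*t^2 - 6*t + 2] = -4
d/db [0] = 0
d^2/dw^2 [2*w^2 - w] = 4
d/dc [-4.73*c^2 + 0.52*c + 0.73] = 0.52 - 9.46*c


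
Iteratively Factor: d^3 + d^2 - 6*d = (d - 2)*(d^2 + 3*d) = (d - 2)*(d + 3)*(d)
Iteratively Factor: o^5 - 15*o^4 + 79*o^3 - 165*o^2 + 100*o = (o - 1)*(o^4 - 14*o^3 + 65*o^2 - 100*o) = (o - 4)*(o - 1)*(o^3 - 10*o^2 + 25*o) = (o - 5)*(o - 4)*(o - 1)*(o^2 - 5*o) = o*(o - 5)*(o - 4)*(o - 1)*(o - 5)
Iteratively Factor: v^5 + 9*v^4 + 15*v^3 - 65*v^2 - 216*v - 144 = (v - 3)*(v^4 + 12*v^3 + 51*v^2 + 88*v + 48) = (v - 3)*(v + 3)*(v^3 + 9*v^2 + 24*v + 16) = (v - 3)*(v + 3)*(v + 4)*(v^2 + 5*v + 4) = (v - 3)*(v + 1)*(v + 3)*(v + 4)*(v + 4)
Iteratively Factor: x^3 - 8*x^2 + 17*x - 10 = (x - 1)*(x^2 - 7*x + 10) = (x - 5)*(x - 1)*(x - 2)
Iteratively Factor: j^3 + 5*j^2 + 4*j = (j + 4)*(j^2 + j) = (j + 1)*(j + 4)*(j)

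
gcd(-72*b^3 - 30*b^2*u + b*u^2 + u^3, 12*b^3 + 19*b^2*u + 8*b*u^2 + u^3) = 12*b^2 + 7*b*u + u^2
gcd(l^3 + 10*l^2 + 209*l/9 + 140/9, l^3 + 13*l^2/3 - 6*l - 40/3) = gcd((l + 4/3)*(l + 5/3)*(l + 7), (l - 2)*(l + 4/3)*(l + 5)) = l + 4/3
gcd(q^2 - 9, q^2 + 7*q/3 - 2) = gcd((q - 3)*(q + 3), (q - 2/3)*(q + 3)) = q + 3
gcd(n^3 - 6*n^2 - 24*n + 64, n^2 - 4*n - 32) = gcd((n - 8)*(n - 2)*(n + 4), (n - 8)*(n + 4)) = n^2 - 4*n - 32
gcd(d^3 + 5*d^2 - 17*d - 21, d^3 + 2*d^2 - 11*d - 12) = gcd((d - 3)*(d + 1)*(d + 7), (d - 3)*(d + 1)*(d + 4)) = d^2 - 2*d - 3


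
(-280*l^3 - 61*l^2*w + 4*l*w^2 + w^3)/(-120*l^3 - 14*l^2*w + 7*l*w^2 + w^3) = (-56*l^2 - l*w + w^2)/(-24*l^2 + 2*l*w + w^2)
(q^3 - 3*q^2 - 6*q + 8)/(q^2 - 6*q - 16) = (q^2 - 5*q + 4)/(q - 8)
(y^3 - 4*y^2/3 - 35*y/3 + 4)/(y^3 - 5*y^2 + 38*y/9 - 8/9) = 3*(y + 3)/(3*y - 2)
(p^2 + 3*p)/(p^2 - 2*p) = (p + 3)/(p - 2)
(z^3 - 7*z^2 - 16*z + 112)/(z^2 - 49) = (z^2 - 16)/(z + 7)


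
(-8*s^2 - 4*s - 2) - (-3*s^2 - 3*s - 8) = -5*s^2 - s + 6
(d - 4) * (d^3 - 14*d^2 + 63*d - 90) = d^4 - 18*d^3 + 119*d^2 - 342*d + 360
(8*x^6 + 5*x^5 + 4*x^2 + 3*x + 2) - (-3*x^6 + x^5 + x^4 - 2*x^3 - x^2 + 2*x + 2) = 11*x^6 + 4*x^5 - x^4 + 2*x^3 + 5*x^2 + x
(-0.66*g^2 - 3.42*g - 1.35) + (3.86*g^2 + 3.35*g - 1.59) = 3.2*g^2 - 0.0699999999999998*g - 2.94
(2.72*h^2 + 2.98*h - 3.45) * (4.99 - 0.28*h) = -0.7616*h^3 + 12.7384*h^2 + 15.8362*h - 17.2155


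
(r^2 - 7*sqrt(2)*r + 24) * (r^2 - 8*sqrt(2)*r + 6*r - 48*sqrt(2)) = r^4 - 15*sqrt(2)*r^3 + 6*r^3 - 90*sqrt(2)*r^2 + 136*r^2 - 192*sqrt(2)*r + 816*r - 1152*sqrt(2)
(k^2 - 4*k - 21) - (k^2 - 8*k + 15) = 4*k - 36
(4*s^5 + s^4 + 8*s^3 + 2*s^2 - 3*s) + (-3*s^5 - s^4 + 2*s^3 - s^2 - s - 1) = s^5 + 10*s^3 + s^2 - 4*s - 1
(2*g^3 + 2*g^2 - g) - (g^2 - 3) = 2*g^3 + g^2 - g + 3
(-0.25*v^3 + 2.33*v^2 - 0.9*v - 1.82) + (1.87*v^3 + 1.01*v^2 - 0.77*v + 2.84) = 1.62*v^3 + 3.34*v^2 - 1.67*v + 1.02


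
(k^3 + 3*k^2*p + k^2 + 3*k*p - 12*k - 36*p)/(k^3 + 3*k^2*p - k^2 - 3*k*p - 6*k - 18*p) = (k + 4)/(k + 2)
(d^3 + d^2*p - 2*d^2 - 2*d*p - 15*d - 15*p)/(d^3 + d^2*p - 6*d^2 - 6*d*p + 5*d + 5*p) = (d + 3)/(d - 1)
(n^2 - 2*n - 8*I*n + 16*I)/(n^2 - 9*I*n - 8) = (n - 2)/(n - I)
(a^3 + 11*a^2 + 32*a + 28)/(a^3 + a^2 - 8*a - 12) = (a + 7)/(a - 3)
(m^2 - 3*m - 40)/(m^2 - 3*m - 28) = (-m^2 + 3*m + 40)/(-m^2 + 3*m + 28)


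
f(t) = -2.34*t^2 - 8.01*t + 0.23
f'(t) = -4.68*t - 8.01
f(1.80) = -21.77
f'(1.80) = -16.43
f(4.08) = -71.40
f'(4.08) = -27.10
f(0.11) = -0.68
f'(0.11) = -8.52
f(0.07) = -0.34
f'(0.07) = -8.34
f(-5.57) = -27.75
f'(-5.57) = 18.06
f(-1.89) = 7.01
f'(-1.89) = 0.84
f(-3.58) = -1.08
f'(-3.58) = 8.74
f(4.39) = -80.03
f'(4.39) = -28.56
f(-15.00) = -406.12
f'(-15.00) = 62.19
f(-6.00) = -35.95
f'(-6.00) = 20.07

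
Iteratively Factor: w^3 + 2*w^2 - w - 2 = (w + 2)*(w^2 - 1) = (w + 1)*(w + 2)*(w - 1)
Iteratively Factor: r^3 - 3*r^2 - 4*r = (r + 1)*(r^2 - 4*r) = r*(r + 1)*(r - 4)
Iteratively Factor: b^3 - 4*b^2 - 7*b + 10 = (b - 5)*(b^2 + b - 2) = (b - 5)*(b + 2)*(b - 1)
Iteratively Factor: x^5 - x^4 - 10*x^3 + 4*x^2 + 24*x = (x)*(x^4 - x^3 - 10*x^2 + 4*x + 24) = x*(x + 2)*(x^3 - 3*x^2 - 4*x + 12) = x*(x + 2)^2*(x^2 - 5*x + 6) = x*(x - 2)*(x + 2)^2*(x - 3)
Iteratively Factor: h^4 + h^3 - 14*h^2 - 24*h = (h)*(h^3 + h^2 - 14*h - 24) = h*(h + 2)*(h^2 - h - 12) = h*(h + 2)*(h + 3)*(h - 4)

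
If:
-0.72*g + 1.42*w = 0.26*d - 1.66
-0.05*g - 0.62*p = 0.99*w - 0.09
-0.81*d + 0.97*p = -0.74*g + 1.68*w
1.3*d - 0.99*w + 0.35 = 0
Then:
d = 0.28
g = 3.62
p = -1.29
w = 0.72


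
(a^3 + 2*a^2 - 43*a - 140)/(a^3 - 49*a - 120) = (a^2 - 3*a - 28)/(a^2 - 5*a - 24)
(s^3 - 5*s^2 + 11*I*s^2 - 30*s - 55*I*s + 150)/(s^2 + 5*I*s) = s - 5 + 6*I - 30*I/s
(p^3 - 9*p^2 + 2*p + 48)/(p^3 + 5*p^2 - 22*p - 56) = (p^2 - 11*p + 24)/(p^2 + 3*p - 28)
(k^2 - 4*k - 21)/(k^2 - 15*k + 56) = (k + 3)/(k - 8)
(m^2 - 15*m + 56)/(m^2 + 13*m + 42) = (m^2 - 15*m + 56)/(m^2 + 13*m + 42)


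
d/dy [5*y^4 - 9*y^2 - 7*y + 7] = 20*y^3 - 18*y - 7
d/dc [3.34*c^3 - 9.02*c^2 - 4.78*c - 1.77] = 10.02*c^2 - 18.04*c - 4.78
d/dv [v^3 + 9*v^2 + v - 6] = 3*v^2 + 18*v + 1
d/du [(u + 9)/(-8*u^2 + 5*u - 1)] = (-8*u^2 + 5*u + (u + 9)*(16*u - 5) - 1)/(8*u^2 - 5*u + 1)^2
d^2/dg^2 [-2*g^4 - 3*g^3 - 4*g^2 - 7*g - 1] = -24*g^2 - 18*g - 8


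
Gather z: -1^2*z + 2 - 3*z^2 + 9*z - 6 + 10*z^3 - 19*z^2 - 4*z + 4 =10*z^3 - 22*z^2 + 4*z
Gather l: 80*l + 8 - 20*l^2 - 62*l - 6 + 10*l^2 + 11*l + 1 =-10*l^2 + 29*l + 3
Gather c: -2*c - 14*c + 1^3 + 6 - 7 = -16*c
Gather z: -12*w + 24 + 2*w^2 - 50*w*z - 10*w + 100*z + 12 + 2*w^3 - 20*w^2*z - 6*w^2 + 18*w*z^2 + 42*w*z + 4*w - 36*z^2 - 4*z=2*w^3 - 4*w^2 - 18*w + z^2*(18*w - 36) + z*(-20*w^2 - 8*w + 96) + 36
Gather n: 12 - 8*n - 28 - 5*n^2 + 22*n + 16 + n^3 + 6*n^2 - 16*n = n^3 + n^2 - 2*n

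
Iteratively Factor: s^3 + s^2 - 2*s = (s - 1)*(s^2 + 2*s) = (s - 1)*(s + 2)*(s)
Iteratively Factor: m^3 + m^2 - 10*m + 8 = (m + 4)*(m^2 - 3*m + 2) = (m - 1)*(m + 4)*(m - 2)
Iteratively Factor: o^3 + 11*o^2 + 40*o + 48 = (o + 3)*(o^2 + 8*o + 16) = (o + 3)*(o + 4)*(o + 4)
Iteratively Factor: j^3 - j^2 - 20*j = (j)*(j^2 - j - 20) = j*(j + 4)*(j - 5)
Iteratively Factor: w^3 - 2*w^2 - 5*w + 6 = (w - 3)*(w^2 + w - 2) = (w - 3)*(w - 1)*(w + 2)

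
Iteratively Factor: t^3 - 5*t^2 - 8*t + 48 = (t + 3)*(t^2 - 8*t + 16) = (t - 4)*(t + 3)*(t - 4)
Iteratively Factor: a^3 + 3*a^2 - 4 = (a + 2)*(a^2 + a - 2) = (a + 2)^2*(a - 1)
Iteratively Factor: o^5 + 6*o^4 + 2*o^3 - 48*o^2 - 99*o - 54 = (o + 2)*(o^4 + 4*o^3 - 6*o^2 - 36*o - 27) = (o - 3)*(o + 2)*(o^3 + 7*o^2 + 15*o + 9) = (o - 3)*(o + 2)*(o + 3)*(o^2 + 4*o + 3) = (o - 3)*(o + 1)*(o + 2)*(o + 3)*(o + 3)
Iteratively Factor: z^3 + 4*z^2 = (z)*(z^2 + 4*z) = z*(z + 4)*(z)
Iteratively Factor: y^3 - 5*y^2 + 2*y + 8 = (y - 4)*(y^2 - y - 2) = (y - 4)*(y + 1)*(y - 2)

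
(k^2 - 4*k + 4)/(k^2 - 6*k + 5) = (k^2 - 4*k + 4)/(k^2 - 6*k + 5)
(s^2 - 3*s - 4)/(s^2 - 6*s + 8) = (s + 1)/(s - 2)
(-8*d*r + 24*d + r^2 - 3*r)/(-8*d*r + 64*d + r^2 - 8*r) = (r - 3)/(r - 8)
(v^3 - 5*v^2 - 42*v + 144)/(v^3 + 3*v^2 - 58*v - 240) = (v - 3)/(v + 5)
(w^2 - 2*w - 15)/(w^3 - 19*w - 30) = 1/(w + 2)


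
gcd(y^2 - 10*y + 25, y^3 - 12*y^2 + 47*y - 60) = y - 5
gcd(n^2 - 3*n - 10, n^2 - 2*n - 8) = n + 2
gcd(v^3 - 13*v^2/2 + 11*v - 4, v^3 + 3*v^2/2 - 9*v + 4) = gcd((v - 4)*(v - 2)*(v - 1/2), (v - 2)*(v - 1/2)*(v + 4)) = v^2 - 5*v/2 + 1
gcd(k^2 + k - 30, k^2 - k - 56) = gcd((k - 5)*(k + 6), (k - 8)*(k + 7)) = 1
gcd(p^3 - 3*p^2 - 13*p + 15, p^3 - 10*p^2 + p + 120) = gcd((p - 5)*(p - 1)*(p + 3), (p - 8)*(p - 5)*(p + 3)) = p^2 - 2*p - 15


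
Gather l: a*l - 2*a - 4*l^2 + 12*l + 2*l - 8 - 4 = -2*a - 4*l^2 + l*(a + 14) - 12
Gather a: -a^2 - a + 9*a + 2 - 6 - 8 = -a^2 + 8*a - 12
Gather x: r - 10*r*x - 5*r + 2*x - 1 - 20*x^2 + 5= -4*r - 20*x^2 + x*(2 - 10*r) + 4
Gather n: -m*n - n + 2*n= n*(1 - m)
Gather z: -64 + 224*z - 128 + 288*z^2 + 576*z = 288*z^2 + 800*z - 192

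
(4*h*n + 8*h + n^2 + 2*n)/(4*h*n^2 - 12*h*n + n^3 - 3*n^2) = (n + 2)/(n*(n - 3))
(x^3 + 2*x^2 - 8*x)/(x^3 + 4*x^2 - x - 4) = x*(x - 2)/(x^2 - 1)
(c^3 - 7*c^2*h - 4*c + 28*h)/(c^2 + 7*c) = (c^3 - 7*c^2*h - 4*c + 28*h)/(c*(c + 7))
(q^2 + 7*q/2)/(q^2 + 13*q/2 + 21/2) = q/(q + 3)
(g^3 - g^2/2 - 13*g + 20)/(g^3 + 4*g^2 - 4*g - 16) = (g - 5/2)/(g + 2)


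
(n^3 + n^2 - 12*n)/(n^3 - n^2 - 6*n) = (n + 4)/(n + 2)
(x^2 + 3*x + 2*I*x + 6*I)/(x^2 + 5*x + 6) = (x + 2*I)/(x + 2)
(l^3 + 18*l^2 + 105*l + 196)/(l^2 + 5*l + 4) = (l^2 + 14*l + 49)/(l + 1)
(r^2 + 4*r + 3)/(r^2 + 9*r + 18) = (r + 1)/(r + 6)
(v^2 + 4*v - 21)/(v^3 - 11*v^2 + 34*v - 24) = (v^2 + 4*v - 21)/(v^3 - 11*v^2 + 34*v - 24)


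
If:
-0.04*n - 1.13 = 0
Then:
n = -28.25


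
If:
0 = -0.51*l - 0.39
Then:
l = -0.76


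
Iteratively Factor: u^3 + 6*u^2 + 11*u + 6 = (u + 2)*(u^2 + 4*u + 3) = (u + 1)*(u + 2)*(u + 3)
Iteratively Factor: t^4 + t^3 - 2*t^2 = (t)*(t^3 + t^2 - 2*t) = t^2*(t^2 + t - 2) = t^2*(t + 2)*(t - 1)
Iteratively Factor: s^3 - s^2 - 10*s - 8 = (s - 4)*(s^2 + 3*s + 2) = (s - 4)*(s + 1)*(s + 2)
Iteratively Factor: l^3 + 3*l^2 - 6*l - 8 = (l - 2)*(l^2 + 5*l + 4) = (l - 2)*(l + 4)*(l + 1)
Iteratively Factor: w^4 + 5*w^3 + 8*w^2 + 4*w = (w + 1)*(w^3 + 4*w^2 + 4*w) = w*(w + 1)*(w^2 + 4*w + 4) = w*(w + 1)*(w + 2)*(w + 2)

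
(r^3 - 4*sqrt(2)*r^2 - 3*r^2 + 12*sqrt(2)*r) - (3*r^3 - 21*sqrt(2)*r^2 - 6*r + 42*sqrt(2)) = -2*r^3 - 3*r^2 + 17*sqrt(2)*r^2 + 6*r + 12*sqrt(2)*r - 42*sqrt(2)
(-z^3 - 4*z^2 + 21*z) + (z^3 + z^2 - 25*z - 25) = -3*z^2 - 4*z - 25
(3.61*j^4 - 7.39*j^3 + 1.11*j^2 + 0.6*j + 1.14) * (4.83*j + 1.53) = 17.4363*j^5 - 30.1704*j^4 - 5.9454*j^3 + 4.5963*j^2 + 6.4242*j + 1.7442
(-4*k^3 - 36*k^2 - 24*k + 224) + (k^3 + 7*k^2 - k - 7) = -3*k^3 - 29*k^2 - 25*k + 217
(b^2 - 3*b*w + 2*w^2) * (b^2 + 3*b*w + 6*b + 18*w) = b^4 + 6*b^3 - 7*b^2*w^2 + 6*b*w^3 - 42*b*w^2 + 36*w^3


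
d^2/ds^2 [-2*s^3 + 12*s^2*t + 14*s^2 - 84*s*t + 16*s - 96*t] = -12*s + 24*t + 28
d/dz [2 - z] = -1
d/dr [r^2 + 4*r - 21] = 2*r + 4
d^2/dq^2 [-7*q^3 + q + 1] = -42*q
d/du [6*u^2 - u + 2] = 12*u - 1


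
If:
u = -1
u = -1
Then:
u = -1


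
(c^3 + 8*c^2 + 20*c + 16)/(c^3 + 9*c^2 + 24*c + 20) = (c + 4)/(c + 5)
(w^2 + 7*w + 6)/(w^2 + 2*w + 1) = (w + 6)/(w + 1)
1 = 1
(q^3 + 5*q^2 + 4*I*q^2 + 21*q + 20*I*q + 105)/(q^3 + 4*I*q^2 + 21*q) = (q + 5)/q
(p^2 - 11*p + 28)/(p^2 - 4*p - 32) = (-p^2 + 11*p - 28)/(-p^2 + 4*p + 32)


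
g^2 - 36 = (g - 6)*(g + 6)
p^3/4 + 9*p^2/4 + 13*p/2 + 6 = (p/4 + 1)*(p + 2)*(p + 3)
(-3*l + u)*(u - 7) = -3*l*u + 21*l + u^2 - 7*u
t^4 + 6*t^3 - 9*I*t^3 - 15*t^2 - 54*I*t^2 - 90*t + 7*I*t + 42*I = (t + 6)*(t - 7*I)*(t - I)^2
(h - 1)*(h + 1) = h^2 - 1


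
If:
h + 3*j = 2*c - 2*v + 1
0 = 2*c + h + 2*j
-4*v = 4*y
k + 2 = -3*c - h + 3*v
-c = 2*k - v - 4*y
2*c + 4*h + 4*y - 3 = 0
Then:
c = -11/218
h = 167/109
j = -78/109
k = -121/109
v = 165/218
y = -165/218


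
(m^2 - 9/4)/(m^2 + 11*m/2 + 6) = (m - 3/2)/(m + 4)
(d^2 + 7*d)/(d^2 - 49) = d/(d - 7)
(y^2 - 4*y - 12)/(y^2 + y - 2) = (y - 6)/(y - 1)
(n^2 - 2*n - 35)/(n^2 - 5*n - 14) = (n + 5)/(n + 2)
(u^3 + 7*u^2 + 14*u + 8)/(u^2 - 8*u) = (u^3 + 7*u^2 + 14*u + 8)/(u*(u - 8))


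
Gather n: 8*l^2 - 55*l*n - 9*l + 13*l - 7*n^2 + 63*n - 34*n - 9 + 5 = 8*l^2 + 4*l - 7*n^2 + n*(29 - 55*l) - 4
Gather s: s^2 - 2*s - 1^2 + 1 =s^2 - 2*s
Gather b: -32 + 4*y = 4*y - 32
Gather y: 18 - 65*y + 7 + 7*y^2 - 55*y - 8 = 7*y^2 - 120*y + 17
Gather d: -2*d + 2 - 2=-2*d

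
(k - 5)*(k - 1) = k^2 - 6*k + 5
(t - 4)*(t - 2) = t^2 - 6*t + 8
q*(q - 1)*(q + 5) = q^3 + 4*q^2 - 5*q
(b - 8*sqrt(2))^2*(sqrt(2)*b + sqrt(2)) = sqrt(2)*b^3 - 32*b^2 + sqrt(2)*b^2 - 32*b + 128*sqrt(2)*b + 128*sqrt(2)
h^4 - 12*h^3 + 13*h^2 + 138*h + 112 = (h - 8)*(h - 7)*(h + 1)*(h + 2)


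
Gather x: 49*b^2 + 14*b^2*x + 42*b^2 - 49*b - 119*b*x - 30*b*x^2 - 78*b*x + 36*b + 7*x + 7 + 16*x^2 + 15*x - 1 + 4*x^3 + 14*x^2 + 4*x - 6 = 91*b^2 - 13*b + 4*x^3 + x^2*(30 - 30*b) + x*(14*b^2 - 197*b + 26)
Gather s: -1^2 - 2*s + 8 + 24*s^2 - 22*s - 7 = 24*s^2 - 24*s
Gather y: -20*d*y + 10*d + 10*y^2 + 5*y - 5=10*d + 10*y^2 + y*(5 - 20*d) - 5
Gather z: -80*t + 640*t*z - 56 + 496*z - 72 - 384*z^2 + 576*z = -80*t - 384*z^2 + z*(640*t + 1072) - 128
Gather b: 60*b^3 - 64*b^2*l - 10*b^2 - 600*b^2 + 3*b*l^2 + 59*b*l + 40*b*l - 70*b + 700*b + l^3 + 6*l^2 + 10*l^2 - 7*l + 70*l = 60*b^3 + b^2*(-64*l - 610) + b*(3*l^2 + 99*l + 630) + l^3 + 16*l^2 + 63*l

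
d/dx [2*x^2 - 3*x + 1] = 4*x - 3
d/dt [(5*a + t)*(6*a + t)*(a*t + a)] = a*(30*a^2 + 22*a*t + 11*a + 3*t^2 + 2*t)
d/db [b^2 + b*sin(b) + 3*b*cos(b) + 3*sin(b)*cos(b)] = -3*b*sin(b) + b*cos(b) + 2*b + sin(b) + 3*cos(b) + 3*cos(2*b)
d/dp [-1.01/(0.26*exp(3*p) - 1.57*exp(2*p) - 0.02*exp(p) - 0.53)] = (0.7878*exp(2*p) - 3.1714*exp(p) - 0.0202)*exp(p)/(-0.26*exp(3*p) + 1.57*exp(2*p) + 0.02*exp(p) + 0.53)^2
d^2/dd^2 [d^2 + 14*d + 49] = 2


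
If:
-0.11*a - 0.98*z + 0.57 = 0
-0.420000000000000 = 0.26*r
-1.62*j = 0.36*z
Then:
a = 5.18181818181818 - 8.90909090909091*z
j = -0.222222222222222*z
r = -1.62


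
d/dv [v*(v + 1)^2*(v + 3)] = 4*v^3 + 15*v^2 + 14*v + 3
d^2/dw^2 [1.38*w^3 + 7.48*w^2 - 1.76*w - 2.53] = 8.28*w + 14.96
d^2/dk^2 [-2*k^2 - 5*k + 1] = -4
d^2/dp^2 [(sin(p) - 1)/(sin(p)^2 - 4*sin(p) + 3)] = (-3*sin(p) + cos(p)^2 + 1)/(sin(p) - 3)^3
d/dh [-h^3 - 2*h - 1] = -3*h^2 - 2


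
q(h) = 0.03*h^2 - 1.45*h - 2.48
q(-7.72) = 10.50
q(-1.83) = 0.27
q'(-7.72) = -1.91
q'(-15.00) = -2.35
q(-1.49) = -0.25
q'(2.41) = -1.31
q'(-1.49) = -1.54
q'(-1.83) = -1.56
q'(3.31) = -1.25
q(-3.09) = 2.29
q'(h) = 0.06*h - 1.45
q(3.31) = -6.95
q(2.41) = -5.80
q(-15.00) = 26.02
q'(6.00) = -1.09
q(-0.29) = -2.06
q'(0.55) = -1.42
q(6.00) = -10.10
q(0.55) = -3.27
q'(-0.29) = -1.47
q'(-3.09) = -1.64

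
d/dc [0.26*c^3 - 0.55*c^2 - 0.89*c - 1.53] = 0.78*c^2 - 1.1*c - 0.89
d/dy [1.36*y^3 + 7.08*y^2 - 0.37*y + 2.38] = 4.08*y^2 + 14.16*y - 0.37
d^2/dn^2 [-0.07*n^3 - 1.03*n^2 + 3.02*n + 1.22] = -0.42*n - 2.06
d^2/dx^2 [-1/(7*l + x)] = -2/(7*l + x)^3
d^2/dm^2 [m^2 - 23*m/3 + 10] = 2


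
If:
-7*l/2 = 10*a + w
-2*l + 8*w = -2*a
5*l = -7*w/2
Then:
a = 0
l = 0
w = 0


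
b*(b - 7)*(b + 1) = b^3 - 6*b^2 - 7*b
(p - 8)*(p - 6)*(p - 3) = p^3 - 17*p^2 + 90*p - 144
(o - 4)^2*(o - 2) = o^3 - 10*o^2 + 32*o - 32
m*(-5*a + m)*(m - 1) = -5*a*m^2 + 5*a*m + m^3 - m^2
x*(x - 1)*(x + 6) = x^3 + 5*x^2 - 6*x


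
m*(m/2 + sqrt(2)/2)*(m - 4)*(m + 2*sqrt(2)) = m^4/2 - 2*m^3 + 3*sqrt(2)*m^3/2 - 6*sqrt(2)*m^2 + 2*m^2 - 8*m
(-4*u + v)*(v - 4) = -4*u*v + 16*u + v^2 - 4*v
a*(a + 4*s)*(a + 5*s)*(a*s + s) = a^4*s + 9*a^3*s^2 + a^3*s + 20*a^2*s^3 + 9*a^2*s^2 + 20*a*s^3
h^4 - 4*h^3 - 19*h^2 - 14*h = h*(h - 7)*(h + 1)*(h + 2)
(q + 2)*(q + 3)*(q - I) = q^3 + 5*q^2 - I*q^2 + 6*q - 5*I*q - 6*I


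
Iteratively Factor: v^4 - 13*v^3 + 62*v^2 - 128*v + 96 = (v - 4)*(v^3 - 9*v^2 + 26*v - 24) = (v - 4)*(v - 2)*(v^2 - 7*v + 12) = (v - 4)^2*(v - 2)*(v - 3)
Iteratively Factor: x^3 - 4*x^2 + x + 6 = (x - 3)*(x^2 - x - 2) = (x - 3)*(x + 1)*(x - 2)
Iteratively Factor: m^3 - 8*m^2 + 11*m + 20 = (m - 4)*(m^2 - 4*m - 5) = (m - 5)*(m - 4)*(m + 1)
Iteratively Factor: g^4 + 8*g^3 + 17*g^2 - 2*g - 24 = (g + 3)*(g^3 + 5*g^2 + 2*g - 8) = (g - 1)*(g + 3)*(g^2 + 6*g + 8) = (g - 1)*(g + 3)*(g + 4)*(g + 2)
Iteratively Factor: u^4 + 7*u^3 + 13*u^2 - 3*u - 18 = (u - 1)*(u^3 + 8*u^2 + 21*u + 18) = (u - 1)*(u + 3)*(u^2 + 5*u + 6) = (u - 1)*(u + 3)^2*(u + 2)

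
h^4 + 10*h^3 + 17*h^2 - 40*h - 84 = (h - 2)*(h + 2)*(h + 3)*(h + 7)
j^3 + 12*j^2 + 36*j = j*(j + 6)^2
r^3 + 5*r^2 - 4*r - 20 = (r - 2)*(r + 2)*(r + 5)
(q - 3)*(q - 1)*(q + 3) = q^3 - q^2 - 9*q + 9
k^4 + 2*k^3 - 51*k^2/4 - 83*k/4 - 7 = (k - 7/2)*(k + 1/2)*(k + 1)*(k + 4)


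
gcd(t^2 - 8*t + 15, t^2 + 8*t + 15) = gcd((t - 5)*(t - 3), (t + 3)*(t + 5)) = 1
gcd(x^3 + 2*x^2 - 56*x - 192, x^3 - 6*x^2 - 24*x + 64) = x^2 - 4*x - 32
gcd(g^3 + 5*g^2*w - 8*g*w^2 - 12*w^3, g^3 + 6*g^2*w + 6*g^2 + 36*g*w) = g + 6*w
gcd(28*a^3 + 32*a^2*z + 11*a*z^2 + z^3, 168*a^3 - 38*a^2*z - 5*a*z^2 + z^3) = 1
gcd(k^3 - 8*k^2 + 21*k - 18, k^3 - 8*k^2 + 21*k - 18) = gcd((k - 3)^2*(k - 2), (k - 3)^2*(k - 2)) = k^3 - 8*k^2 + 21*k - 18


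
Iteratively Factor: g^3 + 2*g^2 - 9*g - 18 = (g + 2)*(g^2 - 9) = (g - 3)*(g + 2)*(g + 3)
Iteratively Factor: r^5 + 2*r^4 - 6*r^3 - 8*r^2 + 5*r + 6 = (r - 2)*(r^4 + 4*r^3 + 2*r^2 - 4*r - 3) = (r - 2)*(r + 1)*(r^3 + 3*r^2 - r - 3) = (r - 2)*(r + 1)^2*(r^2 + 2*r - 3) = (r - 2)*(r - 1)*(r + 1)^2*(r + 3)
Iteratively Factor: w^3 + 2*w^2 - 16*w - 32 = (w + 2)*(w^2 - 16) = (w + 2)*(w + 4)*(w - 4)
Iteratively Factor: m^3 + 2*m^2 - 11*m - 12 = (m + 1)*(m^2 + m - 12) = (m - 3)*(m + 1)*(m + 4)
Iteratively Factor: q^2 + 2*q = (q)*(q + 2)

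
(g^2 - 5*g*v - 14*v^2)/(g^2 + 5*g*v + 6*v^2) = (g - 7*v)/(g + 3*v)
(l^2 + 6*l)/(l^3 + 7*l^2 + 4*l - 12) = l/(l^2 + l - 2)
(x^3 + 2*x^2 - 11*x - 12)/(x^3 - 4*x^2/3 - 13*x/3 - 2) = 3*(x + 4)/(3*x + 2)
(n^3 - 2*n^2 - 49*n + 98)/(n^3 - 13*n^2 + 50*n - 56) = (n + 7)/(n - 4)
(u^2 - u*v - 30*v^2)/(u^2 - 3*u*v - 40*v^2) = (u - 6*v)/(u - 8*v)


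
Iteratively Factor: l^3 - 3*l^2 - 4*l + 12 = (l - 3)*(l^2 - 4) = (l - 3)*(l - 2)*(l + 2)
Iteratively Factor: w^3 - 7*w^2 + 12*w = (w - 4)*(w^2 - 3*w) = w*(w - 4)*(w - 3)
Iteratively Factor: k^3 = (k)*(k^2) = k^2*(k)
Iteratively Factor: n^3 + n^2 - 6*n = (n + 3)*(n^2 - 2*n) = (n - 2)*(n + 3)*(n)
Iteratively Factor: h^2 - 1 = (h + 1)*(h - 1)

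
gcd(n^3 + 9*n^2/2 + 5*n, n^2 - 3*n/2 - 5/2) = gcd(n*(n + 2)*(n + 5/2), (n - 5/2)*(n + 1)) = 1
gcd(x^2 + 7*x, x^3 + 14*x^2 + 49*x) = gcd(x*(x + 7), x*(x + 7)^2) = x^2 + 7*x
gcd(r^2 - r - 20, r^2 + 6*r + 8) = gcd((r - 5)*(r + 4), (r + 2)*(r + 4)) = r + 4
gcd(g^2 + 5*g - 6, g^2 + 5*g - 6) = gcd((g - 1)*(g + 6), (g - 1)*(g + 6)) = g^2 + 5*g - 6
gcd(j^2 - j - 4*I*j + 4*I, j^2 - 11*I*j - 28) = j - 4*I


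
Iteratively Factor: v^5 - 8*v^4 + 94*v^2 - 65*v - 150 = (v + 1)*(v^4 - 9*v^3 + 9*v^2 + 85*v - 150) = (v - 2)*(v + 1)*(v^3 - 7*v^2 - 5*v + 75) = (v - 5)*(v - 2)*(v + 1)*(v^2 - 2*v - 15) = (v - 5)^2*(v - 2)*(v + 1)*(v + 3)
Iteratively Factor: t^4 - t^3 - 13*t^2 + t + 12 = (t - 1)*(t^3 - 13*t - 12) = (t - 1)*(t + 3)*(t^2 - 3*t - 4) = (t - 1)*(t + 1)*(t + 3)*(t - 4)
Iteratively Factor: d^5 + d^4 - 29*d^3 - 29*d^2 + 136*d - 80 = (d - 1)*(d^4 + 2*d^3 - 27*d^2 - 56*d + 80) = (d - 5)*(d - 1)*(d^3 + 7*d^2 + 8*d - 16) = (d - 5)*(d - 1)*(d + 4)*(d^2 + 3*d - 4) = (d - 5)*(d - 1)^2*(d + 4)*(d + 4)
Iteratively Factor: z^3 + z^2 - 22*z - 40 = (z - 5)*(z^2 + 6*z + 8) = (z - 5)*(z + 2)*(z + 4)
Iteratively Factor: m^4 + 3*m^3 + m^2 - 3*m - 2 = (m + 1)*(m^3 + 2*m^2 - m - 2) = (m - 1)*(m + 1)*(m^2 + 3*m + 2) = (m - 1)*(m + 1)^2*(m + 2)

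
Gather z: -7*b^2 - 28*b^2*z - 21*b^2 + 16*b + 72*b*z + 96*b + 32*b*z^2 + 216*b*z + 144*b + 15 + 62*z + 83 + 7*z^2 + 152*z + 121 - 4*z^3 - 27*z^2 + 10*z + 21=-28*b^2 + 256*b - 4*z^3 + z^2*(32*b - 20) + z*(-28*b^2 + 288*b + 224) + 240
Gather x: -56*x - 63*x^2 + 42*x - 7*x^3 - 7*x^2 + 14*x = -7*x^3 - 70*x^2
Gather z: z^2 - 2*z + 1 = z^2 - 2*z + 1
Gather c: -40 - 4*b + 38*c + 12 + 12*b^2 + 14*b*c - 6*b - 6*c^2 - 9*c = 12*b^2 - 10*b - 6*c^2 + c*(14*b + 29) - 28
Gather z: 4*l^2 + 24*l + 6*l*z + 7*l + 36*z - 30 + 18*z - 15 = 4*l^2 + 31*l + z*(6*l + 54) - 45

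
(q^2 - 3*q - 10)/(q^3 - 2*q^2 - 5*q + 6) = (q - 5)/(q^2 - 4*q + 3)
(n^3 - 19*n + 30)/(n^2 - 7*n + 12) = (n^2 + 3*n - 10)/(n - 4)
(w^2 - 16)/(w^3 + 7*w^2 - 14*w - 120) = (w + 4)/(w^2 + 11*w + 30)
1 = 1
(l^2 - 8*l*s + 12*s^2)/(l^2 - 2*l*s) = (l - 6*s)/l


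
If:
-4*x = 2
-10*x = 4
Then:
No Solution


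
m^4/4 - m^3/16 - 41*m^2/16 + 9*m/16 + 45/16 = (m/4 + 1/4)*(m - 3)*(m - 5/4)*(m + 3)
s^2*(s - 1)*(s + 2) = s^4 + s^3 - 2*s^2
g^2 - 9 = (g - 3)*(g + 3)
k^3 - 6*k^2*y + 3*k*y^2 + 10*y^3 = (k - 5*y)*(k - 2*y)*(k + y)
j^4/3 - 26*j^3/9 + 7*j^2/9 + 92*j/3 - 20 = (j/3 + 1)*(j - 6)*(j - 5)*(j - 2/3)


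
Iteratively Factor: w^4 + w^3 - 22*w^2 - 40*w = (w + 2)*(w^3 - w^2 - 20*w) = (w + 2)*(w + 4)*(w^2 - 5*w) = w*(w + 2)*(w + 4)*(w - 5)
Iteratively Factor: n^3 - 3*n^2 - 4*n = (n)*(n^2 - 3*n - 4) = n*(n + 1)*(n - 4)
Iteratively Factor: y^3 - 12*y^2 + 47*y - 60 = (y - 5)*(y^2 - 7*y + 12) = (y - 5)*(y - 3)*(y - 4)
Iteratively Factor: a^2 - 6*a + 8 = (a - 2)*(a - 4)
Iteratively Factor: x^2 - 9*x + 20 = (x - 4)*(x - 5)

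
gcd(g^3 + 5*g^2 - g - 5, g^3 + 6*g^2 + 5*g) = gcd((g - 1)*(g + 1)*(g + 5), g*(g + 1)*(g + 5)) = g^2 + 6*g + 5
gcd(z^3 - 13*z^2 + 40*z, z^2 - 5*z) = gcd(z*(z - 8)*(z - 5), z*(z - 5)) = z^2 - 5*z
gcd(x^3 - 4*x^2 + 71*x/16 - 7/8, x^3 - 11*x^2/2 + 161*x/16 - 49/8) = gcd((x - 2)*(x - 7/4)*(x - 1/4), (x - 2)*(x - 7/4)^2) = x^2 - 15*x/4 + 7/2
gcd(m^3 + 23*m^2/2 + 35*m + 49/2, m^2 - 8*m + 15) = 1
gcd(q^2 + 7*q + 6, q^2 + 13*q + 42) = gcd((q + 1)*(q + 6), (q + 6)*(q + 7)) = q + 6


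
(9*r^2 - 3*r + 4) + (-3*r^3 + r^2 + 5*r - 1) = -3*r^3 + 10*r^2 + 2*r + 3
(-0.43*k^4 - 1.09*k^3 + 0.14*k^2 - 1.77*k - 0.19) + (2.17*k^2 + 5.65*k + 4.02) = -0.43*k^4 - 1.09*k^3 + 2.31*k^2 + 3.88*k + 3.83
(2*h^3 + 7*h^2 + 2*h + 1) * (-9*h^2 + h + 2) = -18*h^5 - 61*h^4 - 7*h^3 + 7*h^2 + 5*h + 2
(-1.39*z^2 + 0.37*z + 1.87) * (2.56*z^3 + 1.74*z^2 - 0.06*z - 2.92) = -3.5584*z^5 - 1.4714*z^4 + 5.5144*z^3 + 7.2904*z^2 - 1.1926*z - 5.4604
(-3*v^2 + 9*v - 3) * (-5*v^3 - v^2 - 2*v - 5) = 15*v^5 - 42*v^4 + 12*v^3 - 39*v + 15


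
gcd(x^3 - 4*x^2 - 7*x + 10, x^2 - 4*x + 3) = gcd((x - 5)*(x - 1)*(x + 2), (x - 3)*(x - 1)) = x - 1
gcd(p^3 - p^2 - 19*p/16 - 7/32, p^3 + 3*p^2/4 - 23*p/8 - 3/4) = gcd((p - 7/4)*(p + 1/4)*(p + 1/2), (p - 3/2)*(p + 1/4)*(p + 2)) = p + 1/4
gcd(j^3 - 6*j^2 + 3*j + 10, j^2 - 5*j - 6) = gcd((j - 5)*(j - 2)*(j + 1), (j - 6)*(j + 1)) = j + 1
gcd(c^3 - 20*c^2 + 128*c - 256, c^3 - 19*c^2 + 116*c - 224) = c^2 - 12*c + 32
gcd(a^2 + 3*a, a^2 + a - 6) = a + 3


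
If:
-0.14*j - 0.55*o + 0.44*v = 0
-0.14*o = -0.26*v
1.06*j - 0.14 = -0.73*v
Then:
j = 0.16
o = -0.07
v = -0.04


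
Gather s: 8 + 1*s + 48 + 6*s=7*s + 56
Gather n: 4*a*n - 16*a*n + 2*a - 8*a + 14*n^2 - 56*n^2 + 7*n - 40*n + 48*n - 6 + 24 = -6*a - 42*n^2 + n*(15 - 12*a) + 18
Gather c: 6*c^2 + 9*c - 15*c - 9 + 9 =6*c^2 - 6*c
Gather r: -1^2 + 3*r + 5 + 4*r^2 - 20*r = 4*r^2 - 17*r + 4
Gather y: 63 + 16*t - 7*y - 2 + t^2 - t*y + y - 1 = t^2 + 16*t + y*(-t - 6) + 60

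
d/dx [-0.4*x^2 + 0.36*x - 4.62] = 0.36 - 0.8*x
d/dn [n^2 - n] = 2*n - 1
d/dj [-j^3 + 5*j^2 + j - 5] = -3*j^2 + 10*j + 1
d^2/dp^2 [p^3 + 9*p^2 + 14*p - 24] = 6*p + 18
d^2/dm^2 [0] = 0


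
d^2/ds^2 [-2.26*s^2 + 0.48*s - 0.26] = -4.52000000000000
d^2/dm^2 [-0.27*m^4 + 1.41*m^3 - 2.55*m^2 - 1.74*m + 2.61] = -3.24*m^2 + 8.46*m - 5.1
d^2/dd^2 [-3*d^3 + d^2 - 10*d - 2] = 2 - 18*d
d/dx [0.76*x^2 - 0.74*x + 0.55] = 1.52*x - 0.74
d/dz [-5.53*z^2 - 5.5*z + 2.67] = -11.06*z - 5.5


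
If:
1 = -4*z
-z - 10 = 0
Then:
No Solution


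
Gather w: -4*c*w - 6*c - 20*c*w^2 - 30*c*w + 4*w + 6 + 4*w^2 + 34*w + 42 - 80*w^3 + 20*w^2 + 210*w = -6*c - 80*w^3 + w^2*(24 - 20*c) + w*(248 - 34*c) + 48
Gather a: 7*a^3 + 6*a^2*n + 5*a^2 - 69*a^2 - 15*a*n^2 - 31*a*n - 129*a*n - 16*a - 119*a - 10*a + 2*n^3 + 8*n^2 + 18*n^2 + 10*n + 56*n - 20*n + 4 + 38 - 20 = 7*a^3 + a^2*(6*n - 64) + a*(-15*n^2 - 160*n - 145) + 2*n^3 + 26*n^2 + 46*n + 22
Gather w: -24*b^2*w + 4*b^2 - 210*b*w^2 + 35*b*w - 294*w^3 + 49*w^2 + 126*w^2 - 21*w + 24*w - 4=4*b^2 - 294*w^3 + w^2*(175 - 210*b) + w*(-24*b^2 + 35*b + 3) - 4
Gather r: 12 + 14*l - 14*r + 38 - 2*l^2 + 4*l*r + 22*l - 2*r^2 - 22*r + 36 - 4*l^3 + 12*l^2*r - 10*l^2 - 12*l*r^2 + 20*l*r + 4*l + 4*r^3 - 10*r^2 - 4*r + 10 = -4*l^3 - 12*l^2 + 40*l + 4*r^3 + r^2*(-12*l - 12) + r*(12*l^2 + 24*l - 40) + 96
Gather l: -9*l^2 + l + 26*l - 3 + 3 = -9*l^2 + 27*l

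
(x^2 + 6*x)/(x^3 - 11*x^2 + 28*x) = (x + 6)/(x^2 - 11*x + 28)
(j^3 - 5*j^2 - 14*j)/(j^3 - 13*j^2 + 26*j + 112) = j/(j - 8)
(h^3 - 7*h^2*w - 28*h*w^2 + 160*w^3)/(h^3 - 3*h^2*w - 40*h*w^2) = (h - 4*w)/h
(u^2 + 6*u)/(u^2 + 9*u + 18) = u/(u + 3)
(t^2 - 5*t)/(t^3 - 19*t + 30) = t*(t - 5)/(t^3 - 19*t + 30)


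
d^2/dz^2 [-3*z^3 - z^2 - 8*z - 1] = -18*z - 2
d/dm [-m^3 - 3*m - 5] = -3*m^2 - 3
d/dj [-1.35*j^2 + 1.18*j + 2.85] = 1.18 - 2.7*j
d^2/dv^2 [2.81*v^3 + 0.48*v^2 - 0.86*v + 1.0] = 16.86*v + 0.96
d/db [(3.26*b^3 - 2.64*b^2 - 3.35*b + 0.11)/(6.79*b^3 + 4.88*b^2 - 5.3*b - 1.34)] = (33.8344*b^4 + 10.937*b^3 + 14.9941*b^2 + 6.0016*b + 5.072)/(46.1041*b^6 + 66.2704*b^5 - 48.1596*b^4 - 69.9252*b^3 + 15.0116*b^2 + 14.204*b + 1.7956)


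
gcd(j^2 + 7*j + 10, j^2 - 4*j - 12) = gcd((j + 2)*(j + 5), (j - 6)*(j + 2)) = j + 2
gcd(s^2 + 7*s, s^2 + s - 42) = s + 7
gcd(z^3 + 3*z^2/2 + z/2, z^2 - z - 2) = z + 1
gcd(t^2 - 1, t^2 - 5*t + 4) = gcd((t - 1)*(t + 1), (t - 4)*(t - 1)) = t - 1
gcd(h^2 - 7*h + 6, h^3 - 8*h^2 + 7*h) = h - 1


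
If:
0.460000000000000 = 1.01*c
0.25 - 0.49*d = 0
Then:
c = 0.46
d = 0.51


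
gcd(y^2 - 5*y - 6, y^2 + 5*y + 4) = y + 1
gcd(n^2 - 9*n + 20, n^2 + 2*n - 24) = n - 4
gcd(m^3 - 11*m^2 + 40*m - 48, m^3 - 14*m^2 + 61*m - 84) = m^2 - 7*m + 12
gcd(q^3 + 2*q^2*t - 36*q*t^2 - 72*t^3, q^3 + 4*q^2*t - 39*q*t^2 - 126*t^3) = q - 6*t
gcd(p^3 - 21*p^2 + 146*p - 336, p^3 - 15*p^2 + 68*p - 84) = p^2 - 13*p + 42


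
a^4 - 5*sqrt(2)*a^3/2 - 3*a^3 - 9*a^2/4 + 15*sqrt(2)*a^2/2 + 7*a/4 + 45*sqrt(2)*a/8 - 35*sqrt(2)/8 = (a - 7/2)*(a - 1/2)*(a + 1)*(a - 5*sqrt(2)/2)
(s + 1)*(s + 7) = s^2 + 8*s + 7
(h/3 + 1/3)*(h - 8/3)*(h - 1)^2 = h^4/3 - 11*h^3/9 + 5*h^2/9 + 11*h/9 - 8/9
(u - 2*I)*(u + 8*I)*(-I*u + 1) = -I*u^3 + 7*u^2 - 10*I*u + 16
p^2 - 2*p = p*(p - 2)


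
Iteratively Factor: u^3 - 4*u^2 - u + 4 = (u + 1)*(u^2 - 5*u + 4) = (u - 4)*(u + 1)*(u - 1)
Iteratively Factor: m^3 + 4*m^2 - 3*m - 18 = (m - 2)*(m^2 + 6*m + 9) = (m - 2)*(m + 3)*(m + 3)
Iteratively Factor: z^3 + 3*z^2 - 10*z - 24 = (z + 4)*(z^2 - z - 6) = (z - 3)*(z + 4)*(z + 2)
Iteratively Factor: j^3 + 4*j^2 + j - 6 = (j - 1)*(j^2 + 5*j + 6) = (j - 1)*(j + 3)*(j + 2)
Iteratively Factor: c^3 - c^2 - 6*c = (c + 2)*(c^2 - 3*c) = (c - 3)*(c + 2)*(c)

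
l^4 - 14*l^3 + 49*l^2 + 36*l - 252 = (l - 7)*(l - 6)*(l - 3)*(l + 2)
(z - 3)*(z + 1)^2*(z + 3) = z^4 + 2*z^3 - 8*z^2 - 18*z - 9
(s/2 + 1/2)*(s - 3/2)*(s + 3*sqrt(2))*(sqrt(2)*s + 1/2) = sqrt(2)*s^4/2 - sqrt(2)*s^3/4 + 13*s^3/4 - 13*s^2/8 - 39*s/8 - 3*sqrt(2)*s/8 - 9*sqrt(2)/8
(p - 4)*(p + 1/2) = p^2 - 7*p/2 - 2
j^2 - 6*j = j*(j - 6)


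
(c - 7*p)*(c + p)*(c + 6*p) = c^3 - 43*c*p^2 - 42*p^3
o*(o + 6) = o^2 + 6*o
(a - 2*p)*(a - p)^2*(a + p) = a^4 - 3*a^3*p + a^2*p^2 + 3*a*p^3 - 2*p^4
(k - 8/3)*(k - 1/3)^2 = k^3 - 10*k^2/3 + 17*k/9 - 8/27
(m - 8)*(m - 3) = m^2 - 11*m + 24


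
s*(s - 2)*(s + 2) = s^3 - 4*s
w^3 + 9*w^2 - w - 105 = (w - 3)*(w + 5)*(w + 7)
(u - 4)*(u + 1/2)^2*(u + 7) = u^4 + 4*u^3 - 99*u^2/4 - 109*u/4 - 7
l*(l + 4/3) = l^2 + 4*l/3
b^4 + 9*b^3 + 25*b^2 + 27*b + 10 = (b + 1)^2*(b + 2)*(b + 5)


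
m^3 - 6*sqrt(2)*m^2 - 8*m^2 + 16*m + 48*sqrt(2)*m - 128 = (m - 8)*(m - 4*sqrt(2))*(m - 2*sqrt(2))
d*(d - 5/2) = d^2 - 5*d/2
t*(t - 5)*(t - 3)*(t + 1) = t^4 - 7*t^3 + 7*t^2 + 15*t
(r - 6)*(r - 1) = r^2 - 7*r + 6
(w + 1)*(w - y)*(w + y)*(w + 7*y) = w^4 + 7*w^3*y + w^3 - w^2*y^2 + 7*w^2*y - 7*w*y^3 - w*y^2 - 7*y^3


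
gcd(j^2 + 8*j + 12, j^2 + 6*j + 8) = j + 2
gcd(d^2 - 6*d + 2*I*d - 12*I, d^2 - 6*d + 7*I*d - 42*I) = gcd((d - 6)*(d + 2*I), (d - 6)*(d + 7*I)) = d - 6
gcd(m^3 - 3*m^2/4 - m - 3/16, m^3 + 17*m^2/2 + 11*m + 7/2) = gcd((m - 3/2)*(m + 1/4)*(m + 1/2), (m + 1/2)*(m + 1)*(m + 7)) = m + 1/2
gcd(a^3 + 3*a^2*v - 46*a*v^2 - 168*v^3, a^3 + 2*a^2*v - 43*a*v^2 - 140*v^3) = -a^2 + 3*a*v + 28*v^2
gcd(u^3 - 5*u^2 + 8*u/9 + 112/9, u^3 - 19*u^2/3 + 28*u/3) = u^2 - 19*u/3 + 28/3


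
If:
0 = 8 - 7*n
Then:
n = 8/7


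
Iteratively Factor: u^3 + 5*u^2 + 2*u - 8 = (u - 1)*(u^2 + 6*u + 8) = (u - 1)*(u + 2)*(u + 4)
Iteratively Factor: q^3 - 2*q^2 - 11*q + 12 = (q - 4)*(q^2 + 2*q - 3) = (q - 4)*(q - 1)*(q + 3)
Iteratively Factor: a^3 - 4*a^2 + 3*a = (a - 1)*(a^2 - 3*a) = a*(a - 1)*(a - 3)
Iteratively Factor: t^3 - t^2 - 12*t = (t + 3)*(t^2 - 4*t) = (t - 4)*(t + 3)*(t)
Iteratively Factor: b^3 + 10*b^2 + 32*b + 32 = (b + 2)*(b^2 + 8*b + 16) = (b + 2)*(b + 4)*(b + 4)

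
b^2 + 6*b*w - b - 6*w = (b - 1)*(b + 6*w)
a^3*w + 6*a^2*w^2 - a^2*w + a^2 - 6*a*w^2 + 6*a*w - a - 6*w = (a - 1)*(a + 6*w)*(a*w + 1)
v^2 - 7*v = v*(v - 7)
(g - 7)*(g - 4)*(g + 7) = g^3 - 4*g^2 - 49*g + 196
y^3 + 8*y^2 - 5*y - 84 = (y - 3)*(y + 4)*(y + 7)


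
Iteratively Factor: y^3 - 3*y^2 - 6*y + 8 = (y - 1)*(y^2 - 2*y - 8) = (y - 1)*(y + 2)*(y - 4)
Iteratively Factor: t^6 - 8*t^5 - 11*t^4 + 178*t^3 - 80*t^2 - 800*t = (t - 5)*(t^5 - 3*t^4 - 26*t^3 + 48*t^2 + 160*t) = t*(t - 5)*(t^4 - 3*t^3 - 26*t^2 + 48*t + 160) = t*(t - 5)*(t + 2)*(t^3 - 5*t^2 - 16*t + 80) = t*(t - 5)^2*(t + 2)*(t^2 - 16) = t*(t - 5)^2*(t - 4)*(t + 2)*(t + 4)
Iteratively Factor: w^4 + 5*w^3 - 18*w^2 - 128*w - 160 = (w - 5)*(w^3 + 10*w^2 + 32*w + 32) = (w - 5)*(w + 4)*(w^2 + 6*w + 8) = (w - 5)*(w + 2)*(w + 4)*(w + 4)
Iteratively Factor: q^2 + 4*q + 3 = (q + 3)*(q + 1)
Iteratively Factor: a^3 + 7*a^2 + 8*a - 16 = (a + 4)*(a^2 + 3*a - 4) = (a + 4)^2*(a - 1)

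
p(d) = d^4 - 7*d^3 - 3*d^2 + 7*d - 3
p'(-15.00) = -18128.00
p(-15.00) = 73467.00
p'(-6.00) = -1577.00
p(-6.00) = 2655.00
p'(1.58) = -39.13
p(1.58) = -20.81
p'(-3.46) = -389.33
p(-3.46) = 370.14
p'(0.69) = -5.82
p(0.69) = -1.67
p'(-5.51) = -1266.64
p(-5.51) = 1960.07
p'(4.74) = -67.27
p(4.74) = -277.90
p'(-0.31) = 6.72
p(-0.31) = -5.24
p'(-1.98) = -94.50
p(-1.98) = 41.09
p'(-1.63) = -56.34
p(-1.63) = 14.99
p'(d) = 4*d^3 - 21*d^2 - 6*d + 7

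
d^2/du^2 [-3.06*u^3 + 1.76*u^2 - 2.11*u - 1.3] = 3.52 - 18.36*u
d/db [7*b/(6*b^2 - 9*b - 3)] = 7*(-2*b^2 - 1)/(3*(4*b^4 - 12*b^3 + 5*b^2 + 6*b + 1))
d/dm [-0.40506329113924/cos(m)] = -0.40506329113924*sin(m)/cos(m)^2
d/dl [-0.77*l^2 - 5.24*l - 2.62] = -1.54*l - 5.24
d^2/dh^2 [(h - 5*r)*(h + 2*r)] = 2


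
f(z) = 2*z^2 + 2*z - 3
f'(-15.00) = -58.00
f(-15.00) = 417.00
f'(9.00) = 38.00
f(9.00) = 177.00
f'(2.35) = 11.40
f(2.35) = 12.74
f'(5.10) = 22.40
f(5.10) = 59.22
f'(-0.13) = 1.48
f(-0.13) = -3.23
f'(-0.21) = 1.16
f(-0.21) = -3.33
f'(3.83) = 17.32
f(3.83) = 34.00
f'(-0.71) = -0.84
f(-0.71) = -3.41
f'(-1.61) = -4.44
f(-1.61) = -1.04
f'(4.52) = 20.08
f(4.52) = 46.90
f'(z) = 4*z + 2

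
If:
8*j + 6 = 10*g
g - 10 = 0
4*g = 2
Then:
No Solution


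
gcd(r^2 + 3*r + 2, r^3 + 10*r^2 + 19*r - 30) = 1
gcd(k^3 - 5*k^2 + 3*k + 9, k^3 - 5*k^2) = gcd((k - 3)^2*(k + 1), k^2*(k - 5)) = 1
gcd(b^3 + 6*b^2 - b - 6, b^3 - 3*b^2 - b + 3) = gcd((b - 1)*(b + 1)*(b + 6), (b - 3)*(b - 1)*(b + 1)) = b^2 - 1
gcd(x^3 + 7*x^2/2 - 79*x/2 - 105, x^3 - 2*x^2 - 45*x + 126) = x^2 + x - 42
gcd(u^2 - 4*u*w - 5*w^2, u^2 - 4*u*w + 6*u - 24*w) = 1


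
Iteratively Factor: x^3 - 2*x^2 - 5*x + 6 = (x + 2)*(x^2 - 4*x + 3) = (x - 3)*(x + 2)*(x - 1)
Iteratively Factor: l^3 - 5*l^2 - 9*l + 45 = (l - 5)*(l^2 - 9) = (l - 5)*(l - 3)*(l + 3)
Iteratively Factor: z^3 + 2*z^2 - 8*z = (z + 4)*(z^2 - 2*z) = (z - 2)*(z + 4)*(z)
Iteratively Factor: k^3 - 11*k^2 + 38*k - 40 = (k - 2)*(k^2 - 9*k + 20) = (k - 4)*(k - 2)*(k - 5)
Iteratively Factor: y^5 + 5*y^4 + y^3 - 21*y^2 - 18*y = (y + 3)*(y^4 + 2*y^3 - 5*y^2 - 6*y) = (y + 3)^2*(y^3 - y^2 - 2*y) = (y + 1)*(y + 3)^2*(y^2 - 2*y) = (y - 2)*(y + 1)*(y + 3)^2*(y)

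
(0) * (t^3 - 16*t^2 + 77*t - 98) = 0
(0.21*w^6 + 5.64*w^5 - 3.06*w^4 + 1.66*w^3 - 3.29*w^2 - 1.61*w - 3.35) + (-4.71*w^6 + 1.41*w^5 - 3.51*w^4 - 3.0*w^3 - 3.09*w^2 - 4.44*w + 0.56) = -4.5*w^6 + 7.05*w^5 - 6.57*w^4 - 1.34*w^3 - 6.38*w^2 - 6.05*w - 2.79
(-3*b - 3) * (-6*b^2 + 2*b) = 18*b^3 + 12*b^2 - 6*b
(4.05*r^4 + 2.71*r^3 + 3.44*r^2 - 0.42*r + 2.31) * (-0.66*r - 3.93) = -2.673*r^5 - 17.7051*r^4 - 12.9207*r^3 - 13.242*r^2 + 0.126*r - 9.0783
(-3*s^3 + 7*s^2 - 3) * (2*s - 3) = -6*s^4 + 23*s^3 - 21*s^2 - 6*s + 9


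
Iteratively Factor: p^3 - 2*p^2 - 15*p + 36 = (p - 3)*(p^2 + p - 12) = (p - 3)^2*(p + 4)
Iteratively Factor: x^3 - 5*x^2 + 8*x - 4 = (x - 2)*(x^2 - 3*x + 2) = (x - 2)^2*(x - 1)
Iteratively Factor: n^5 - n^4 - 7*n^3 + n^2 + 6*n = (n + 1)*(n^4 - 2*n^3 - 5*n^2 + 6*n) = (n - 1)*(n + 1)*(n^3 - n^2 - 6*n) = (n - 1)*(n + 1)*(n + 2)*(n^2 - 3*n) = (n - 3)*(n - 1)*(n + 1)*(n + 2)*(n)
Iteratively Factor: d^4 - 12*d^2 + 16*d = (d - 2)*(d^3 + 2*d^2 - 8*d) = (d - 2)*(d + 4)*(d^2 - 2*d) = (d - 2)^2*(d + 4)*(d)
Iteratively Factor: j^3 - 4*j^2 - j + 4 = (j + 1)*(j^2 - 5*j + 4) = (j - 4)*(j + 1)*(j - 1)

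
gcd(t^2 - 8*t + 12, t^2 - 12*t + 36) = t - 6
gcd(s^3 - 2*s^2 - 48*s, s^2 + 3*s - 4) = 1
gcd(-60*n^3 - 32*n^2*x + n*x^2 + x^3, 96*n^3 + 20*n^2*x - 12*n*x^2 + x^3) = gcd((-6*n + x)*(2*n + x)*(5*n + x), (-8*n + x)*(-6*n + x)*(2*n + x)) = -12*n^2 - 4*n*x + x^2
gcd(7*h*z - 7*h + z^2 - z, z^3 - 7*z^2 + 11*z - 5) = z - 1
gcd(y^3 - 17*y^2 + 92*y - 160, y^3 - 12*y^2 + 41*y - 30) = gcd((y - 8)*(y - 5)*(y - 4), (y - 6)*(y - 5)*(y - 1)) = y - 5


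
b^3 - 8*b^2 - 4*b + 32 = (b - 8)*(b - 2)*(b + 2)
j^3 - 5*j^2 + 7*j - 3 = (j - 3)*(j - 1)^2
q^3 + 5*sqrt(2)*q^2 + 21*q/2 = q*(q + 3*sqrt(2)/2)*(q + 7*sqrt(2)/2)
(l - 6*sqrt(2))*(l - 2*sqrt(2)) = l^2 - 8*sqrt(2)*l + 24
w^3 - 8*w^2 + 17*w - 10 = (w - 5)*(w - 2)*(w - 1)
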